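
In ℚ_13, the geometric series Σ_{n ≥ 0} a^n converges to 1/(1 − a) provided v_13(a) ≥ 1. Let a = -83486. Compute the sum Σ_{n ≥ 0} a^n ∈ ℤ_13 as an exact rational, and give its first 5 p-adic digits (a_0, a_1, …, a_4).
Σ a^n = 1/(1 − a) = 1/83487;  first 5 digits = (1, 0, 0, 1, 10)

v_13(a) = 3 ≥ 1, so the series converges in ℤ_13 to 1/(1 − a) = 1/(1 − (-83486)) = 1/83487. Expand this rational in ℤ_13: compute digits iteratively via d_i = x_i mod 13, x_{i+1} = (x_i − d_i)/13. The first 5 digits are (1, 0, 0, 1, 10).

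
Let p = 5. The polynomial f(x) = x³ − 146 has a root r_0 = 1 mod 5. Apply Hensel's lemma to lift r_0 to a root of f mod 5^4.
r_3 = 491 (mod 625)

Hensel: r_{i+1} = r_i − f(r_i)/f′(r_i) mod 5^{i+2}, where f′(x) = 3x². Iterate:
  r_0 = 1 (mod 5)
  r_1 = 16 (mod 25)
  r_2 = 116 (mod 125)
  r_3 = 491 (mod 625)
Final: r = 491 with f(r) ≡ 0 mod 5^4.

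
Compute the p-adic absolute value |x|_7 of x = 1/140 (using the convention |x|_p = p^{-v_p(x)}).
|1/140|_7 = 7

Step 1 — compute v_7(x) by factoring powers of 7 out of the numerator and denominator: v_7(1/140) = -1. Step 2 — apply |x|_p = p^{-v_p(x)} = 7^{1} = 7.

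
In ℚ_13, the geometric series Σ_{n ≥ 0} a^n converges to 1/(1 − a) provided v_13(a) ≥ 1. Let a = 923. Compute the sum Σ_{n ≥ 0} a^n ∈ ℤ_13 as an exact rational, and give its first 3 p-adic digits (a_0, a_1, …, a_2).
Σ a^n = 1/(1 − a) = -1/922;  first 3 digits = (1, 6, 2)

v_13(a) = 1 ≥ 1, so the series converges in ℤ_13 to 1/(1 − a) = 1/(1 − 923) = -1/922. Expand this rational in ℤ_13: compute digits iteratively via d_i = x_i mod 13, x_{i+1} = (x_i − d_i)/13. The first 3 digits are (1, 6, 2).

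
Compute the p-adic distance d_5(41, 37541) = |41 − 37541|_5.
d_5(41, 37541) = 1/3125

Step 1 — x − y = 41 − 37541 = -37500. Step 2 — v_5(-37500) = 5 (factor: -37500 = −(5^5 · 12); the sign does not affect v_p). Step 3 — |x − y|_5 = 5^{-5} = 1/3125.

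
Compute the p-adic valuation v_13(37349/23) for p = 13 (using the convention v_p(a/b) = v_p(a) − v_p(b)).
v_13(37349/23) = 3

Factor powers of 13 from the numerator and denominator of the reduced fraction: 37349 = 13^3 · 17 and 23 = 13^0 · 23. Apply v_p(a/b) = v_p(a) − v_p(b): v_13(37349/23) = 3 − 0 = 3.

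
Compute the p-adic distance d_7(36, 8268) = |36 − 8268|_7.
d_7(36, 8268) = 1/343

Step 1 — x − y = 36 − 8268 = -8232. Step 2 — v_7(-8232) = 3 (factor: -8232 = −(7^3 · 24); the sign does not affect v_p). Step 3 — |x − y|_7 = 7^{-3} = 1/343.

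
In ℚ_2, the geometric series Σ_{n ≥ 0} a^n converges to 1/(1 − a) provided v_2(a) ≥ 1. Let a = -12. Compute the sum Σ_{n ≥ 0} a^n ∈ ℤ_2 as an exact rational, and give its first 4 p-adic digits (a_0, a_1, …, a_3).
Σ a^n = 1/(1 − a) = 1/13;  first 4 digits = (1, 0, 1, 0)

v_2(a) = 2 ≥ 1, so the series converges in ℤ_2 to 1/(1 − a) = 1/(1 − (-12)) = 1/13. Expand this rational in ℤ_2: compute digits iteratively via d_i = x_i mod 2, x_{i+1} = (x_i − d_i)/2. The first 4 digits are (1, 0, 1, 0).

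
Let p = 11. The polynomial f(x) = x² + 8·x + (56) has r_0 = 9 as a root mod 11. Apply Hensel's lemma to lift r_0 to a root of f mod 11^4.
r_3 = 8941 (mod 14641)

Hensel: r_{i+1} = r_i − f(r_i)·(f′(r_i))^{-1} mod 11^{i+2}, f′(x) = 2x + 8. Iterate:
  r_0 = 9 (mod 11)
  r_1 = 108 (mod 121)
  r_2 = 955 (mod 1331)
  r_3 = 8941 (mod 14641)
Final: r = 8941 satisfies f(r) ≡ 0 mod 11^4.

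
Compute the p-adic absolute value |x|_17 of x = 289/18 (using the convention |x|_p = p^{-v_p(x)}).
|289/18|_17 = 1/289

Step 1 — compute v_17(x) by factoring powers of 17 out of the numerator and denominator: v_17(289/18) = 2. Step 2 — apply |x|_p = p^{-v_p(x)} = 17^{-2} = 1/289.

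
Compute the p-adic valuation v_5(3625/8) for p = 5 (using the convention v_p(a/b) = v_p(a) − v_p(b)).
v_5(3625/8) = 3

Factor powers of 5 from the numerator and denominator of the reduced fraction: 3625 = 5^3 · 29 and 8 = 5^0 · 8. Apply v_p(a/b) = v_p(a) − v_p(b): v_5(3625/8) = 3 − 0 = 3.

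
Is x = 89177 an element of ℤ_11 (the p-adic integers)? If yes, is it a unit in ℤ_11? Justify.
x ∈ ℤ_11 but not a unit; v_11(x) = 3 > 0

ℤ_11 = {x ∈ ℚ_11 : v_11(x) ≥ 0} and ℤ_11^× = {x ∈ ℤ_11 : v_11(x) = 0}. Here v_11(89177) = v_11(num) − v_11(den) = 3; compare against these criteria.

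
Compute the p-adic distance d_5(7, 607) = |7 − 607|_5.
d_5(7, 607) = 1/25

Step 1 — x − y = 7 − 607 = -600. Step 2 — v_5(-600) = 2 (factor: -600 = −(5^2 · 24); the sign does not affect v_p). Step 3 — |x − y|_5 = 5^{-2} = 1/25.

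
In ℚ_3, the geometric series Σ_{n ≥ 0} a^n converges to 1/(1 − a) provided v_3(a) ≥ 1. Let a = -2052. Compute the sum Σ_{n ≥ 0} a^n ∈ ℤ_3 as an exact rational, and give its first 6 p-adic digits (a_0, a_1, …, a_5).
Σ a^n = 1/(1 − a) = 1/2053;  first 6 digits = (1, 0, 0, 2, 1, 0)

v_3(a) = 3 ≥ 1, so the series converges in ℤ_3 to 1/(1 − a) = 1/(1 − (-2052)) = 1/2053. Expand this rational in ℤ_3: compute digits iteratively via d_i = x_i mod 3, x_{i+1} = (x_i − d_i)/3. The first 6 digits are (1, 0, 0, 2, 1, 0).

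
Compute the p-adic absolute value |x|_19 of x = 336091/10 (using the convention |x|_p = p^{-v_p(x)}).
|336091/10|_19 = 1/6859

Step 1 — compute v_19(x) by factoring powers of 19 out of the numerator and denominator: v_19(336091/10) = 3. Step 2 — apply |x|_p = p^{-v_p(x)} = 19^{-3} = 1/6859.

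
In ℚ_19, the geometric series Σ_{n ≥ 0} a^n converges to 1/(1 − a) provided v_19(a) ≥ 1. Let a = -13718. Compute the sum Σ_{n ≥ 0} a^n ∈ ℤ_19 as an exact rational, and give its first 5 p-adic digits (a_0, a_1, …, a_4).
Σ a^n = 1/(1 − a) = 1/13719;  first 5 digits = (1, 0, 0, 17, 18)

v_19(a) = 3 ≥ 1, so the series converges in ℤ_19 to 1/(1 − a) = 1/(1 − (-13718)) = 1/13719. Expand this rational in ℤ_19: compute digits iteratively via d_i = x_i mod 19, x_{i+1} = (x_i − d_i)/19. The first 5 digits are (1, 0, 0, 17, 18).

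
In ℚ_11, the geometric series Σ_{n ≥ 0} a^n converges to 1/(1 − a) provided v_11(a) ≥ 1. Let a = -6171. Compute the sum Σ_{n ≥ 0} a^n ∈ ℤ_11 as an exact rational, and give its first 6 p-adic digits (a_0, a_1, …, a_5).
Σ a^n = 1/(1 − a) = 1/6172;  first 6 digits = (1, 0, 4, 6, 4, 5)

v_11(a) = 2 ≥ 1, so the series converges in ℤ_11 to 1/(1 − a) = 1/(1 − (-6171)) = 1/6172. Expand this rational in ℤ_11: compute digits iteratively via d_i = x_i mod 11, x_{i+1} = (x_i − d_i)/11. The first 6 digits are (1, 0, 4, 6, 4, 5).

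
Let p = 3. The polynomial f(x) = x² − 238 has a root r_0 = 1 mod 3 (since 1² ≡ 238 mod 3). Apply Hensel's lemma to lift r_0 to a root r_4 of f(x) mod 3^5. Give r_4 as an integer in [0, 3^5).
r_4 = 142 (mod 243)

Hensel's recurrence: r_{i+1} = r_i − f(r_i)·(f′(r_i))^{-1} mod 3^{i+2}, with f′(x) = 2x. Iterate:
  r_0 = 1 (mod 3)
  r_1 = 7 (mod 9)
  r_2 = 7 (mod 27)
  r_3 = 61 (mod 81)
  r_4 = 142 (mod 243)
Final: r_4 = 142, and one checks f(r_4) ≡ 0 mod 3^5.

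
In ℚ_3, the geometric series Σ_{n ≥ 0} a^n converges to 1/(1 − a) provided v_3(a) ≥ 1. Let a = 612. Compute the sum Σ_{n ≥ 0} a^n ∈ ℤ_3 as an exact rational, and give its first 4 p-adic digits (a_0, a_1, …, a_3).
Σ a^n = 1/(1 − a) = -1/611;  first 4 digits = (1, 0, 2, 1)

v_3(a) = 2 ≥ 1, so the series converges in ℤ_3 to 1/(1 − a) = 1/(1 − 612) = -1/611. Expand this rational in ℤ_3: compute digits iteratively via d_i = x_i mod 3, x_{i+1} = (x_i − d_i)/3. The first 4 digits are (1, 0, 2, 1).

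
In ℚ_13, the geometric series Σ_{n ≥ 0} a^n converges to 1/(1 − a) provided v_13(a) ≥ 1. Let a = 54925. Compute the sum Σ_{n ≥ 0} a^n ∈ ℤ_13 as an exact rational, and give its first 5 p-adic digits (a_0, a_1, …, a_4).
Σ a^n = 1/(1 − a) = -1/54924;  first 5 digits = (1, 0, 0, 12, 1)

v_13(a) = 3 ≥ 1, so the series converges in ℤ_13 to 1/(1 − a) = 1/(1 − 54925) = -1/54924. Expand this rational in ℤ_13: compute digits iteratively via d_i = x_i mod 13, x_{i+1} = (x_i − d_i)/13. The first 5 digits are (1, 0, 0, 12, 1).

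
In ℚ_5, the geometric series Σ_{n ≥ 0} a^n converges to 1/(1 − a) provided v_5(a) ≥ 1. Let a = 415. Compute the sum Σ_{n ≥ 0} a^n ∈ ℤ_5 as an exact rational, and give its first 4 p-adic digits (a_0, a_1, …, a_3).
Σ a^n = 1/(1 − a) = -1/414;  first 4 digits = (1, 3, 0, 3)

v_5(a) = 1 ≥ 1, so the series converges in ℤ_5 to 1/(1 − a) = 1/(1 − 415) = -1/414. Expand this rational in ℤ_5: compute digits iteratively via d_i = x_i mod 5, x_{i+1} = (x_i − d_i)/5. The first 4 digits are (1, 3, 0, 3).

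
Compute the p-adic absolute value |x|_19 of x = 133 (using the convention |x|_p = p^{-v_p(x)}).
|133|_19 = 1/19

Step 1 — compute v_19(x) by factoring powers of 19 out of the numerator and denominator: v_19(133) = 1. Step 2 — apply |x|_p = p^{-v_p(x)} = 19^{-1} = 1/19.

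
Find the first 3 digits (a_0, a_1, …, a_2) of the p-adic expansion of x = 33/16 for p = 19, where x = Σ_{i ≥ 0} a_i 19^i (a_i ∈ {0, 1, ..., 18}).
(a_0, …, a_2) = (8, 8, 15)

v_19(33/16) = 0 (numerator and denominator both coprime to 19), so x ∈ ℤ_19^×. Compute digits iteratively via a_i = x_i mod 19, x_{i+1} = (x_i − a_i)/19, with x_0 = x:
  x_0 = 33/16;  a_0 = 8;  x_1 = (x_0 − 8)/19 = -5/16
  x_1 = -5/16;  a_1 = 8;  x_2 = (x_1 − 8)/19 = -7/16
  x_2 = -7/16;  a_2 = 15;  x_3 = (x_2 − 15)/19 = -13/16
Digits: (8, 8, 15).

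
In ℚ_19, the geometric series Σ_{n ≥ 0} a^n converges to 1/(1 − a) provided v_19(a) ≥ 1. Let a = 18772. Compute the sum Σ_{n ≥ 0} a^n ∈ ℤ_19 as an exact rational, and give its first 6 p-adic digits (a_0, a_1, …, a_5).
Σ a^n = 1/(1 − a) = -1/18771;  first 6 digits = (1, 0, 14, 2, 6, 9)

v_19(a) = 2 ≥ 1, so the series converges in ℤ_19 to 1/(1 − a) = 1/(1 − 18772) = -1/18771. Expand this rational in ℤ_19: compute digits iteratively via d_i = x_i mod 19, x_{i+1} = (x_i − d_i)/19. The first 6 digits are (1, 0, 14, 2, 6, 9).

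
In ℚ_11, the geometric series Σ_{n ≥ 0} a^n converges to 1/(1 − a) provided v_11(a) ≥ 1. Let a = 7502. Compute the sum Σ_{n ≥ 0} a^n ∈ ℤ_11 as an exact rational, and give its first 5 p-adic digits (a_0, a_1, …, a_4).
Σ a^n = 1/(1 − a) = -1/7501;  first 5 digits = (1, 0, 7, 5, 5)

v_11(a) = 2 ≥ 1, so the series converges in ℤ_11 to 1/(1 − a) = 1/(1 − 7502) = -1/7501. Expand this rational in ℤ_11: compute digits iteratively via d_i = x_i mod 11, x_{i+1} = (x_i − d_i)/11. The first 5 digits are (1, 0, 7, 5, 5).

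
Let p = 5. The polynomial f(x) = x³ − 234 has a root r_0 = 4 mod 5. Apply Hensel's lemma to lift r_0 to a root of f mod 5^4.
r_3 = 519 (mod 625)

Hensel: r_{i+1} = r_i − f(r_i)/f′(r_i) mod 5^{i+2}, where f′(x) = 3x². Iterate:
  r_0 = 4 (mod 5)
  r_1 = 19 (mod 25)
  r_2 = 19 (mod 125)
  r_3 = 519 (mod 625)
Final: r = 519 with f(r) ≡ 0 mod 5^4.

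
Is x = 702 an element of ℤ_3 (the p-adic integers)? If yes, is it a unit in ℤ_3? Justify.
x ∈ ℤ_3 but not a unit; v_3(x) = 3 > 0

ℤ_3 = {x ∈ ℚ_3 : v_3(x) ≥ 0} and ℤ_3^× = {x ∈ ℤ_3 : v_3(x) = 0}. Here v_3(702) = v_3(num) − v_3(den) = 3; compare against these criteria.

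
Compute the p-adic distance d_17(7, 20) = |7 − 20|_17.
d_17(7, 20) = 1

Step 1 — x − y = 7 − 20 = -13. Step 2 — v_17(-13) = 0 (factor: -13 = −(17^0 · 13); the sign does not affect v_p). Step 3 — |x − y|_17 = 17^{0} = 1.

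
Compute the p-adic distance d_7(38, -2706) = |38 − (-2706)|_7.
d_7(38, -2706) = 1/343

Step 1 — x − y = 38 − (-2706) = 2744. Step 2 — v_7(2744) = 3 (factor: 2744 = (7^3 · 8); the sign does not affect v_p). Step 3 — |x − y|_7 = 7^{-3} = 1/343.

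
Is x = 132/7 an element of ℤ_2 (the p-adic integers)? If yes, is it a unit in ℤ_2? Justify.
x ∈ ℤ_2 but not a unit; v_2(x) = 2 > 0

ℤ_2 = {x ∈ ℚ_2 : v_2(x) ≥ 0} and ℤ_2^× = {x ∈ ℤ_2 : v_2(x) = 0}. Here v_2(132/7) = v_2(num) − v_2(den) = 2; compare against these criteria.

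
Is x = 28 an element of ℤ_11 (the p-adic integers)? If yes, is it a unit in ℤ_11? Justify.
x ∈ ℤ_11^× (unit); v_11(x) = 0

ℤ_11 = {x ∈ ℚ_11 : v_11(x) ≥ 0} and ℤ_11^× = {x ∈ ℤ_11 : v_11(x) = 0}. Here v_11(28) = v_11(num) − v_11(den) = 0; compare against these criteria.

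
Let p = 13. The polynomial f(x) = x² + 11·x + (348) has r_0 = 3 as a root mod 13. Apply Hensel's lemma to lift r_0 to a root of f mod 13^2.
r_1 = 159 (mod 169)

Hensel: r_{i+1} = r_i − f(r_i)·(f′(r_i))^{-1} mod 13^{i+2}, f′(x) = 2x + 11. Iterate:
  r_0 = 3 (mod 13)
  r_1 = 159 (mod 169)
Final: r = 159 satisfies f(r) ≡ 0 mod 13^2.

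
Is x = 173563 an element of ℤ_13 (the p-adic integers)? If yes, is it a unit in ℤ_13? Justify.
x ∈ ℤ_13 but not a unit; v_13(x) = 3 > 0

ℤ_13 = {x ∈ ℚ_13 : v_13(x) ≥ 0} and ℤ_13^× = {x ∈ ℤ_13 : v_13(x) = 0}. Here v_13(173563) = v_13(num) − v_13(den) = 3; compare against these criteria.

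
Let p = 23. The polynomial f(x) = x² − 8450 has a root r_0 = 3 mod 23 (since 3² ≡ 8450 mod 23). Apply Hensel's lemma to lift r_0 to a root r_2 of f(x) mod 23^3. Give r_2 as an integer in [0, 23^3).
r_2 = 2027 (mod 12167)

Hensel's recurrence: r_{i+1} = r_i − f(r_i)·(f′(r_i))^{-1} mod 23^{i+2}, with f′(x) = 2x. Iterate:
  r_0 = 3 (mod 23)
  r_1 = 440 (mod 529)
  r_2 = 2027 (mod 12167)
Final: r_2 = 2027, and one checks f(r_2) ≡ 0 mod 23^3.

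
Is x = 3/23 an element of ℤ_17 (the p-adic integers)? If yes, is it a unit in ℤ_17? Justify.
x ∈ ℤ_17^× (unit); v_17(x) = 0

ℤ_17 = {x ∈ ℚ_17 : v_17(x) ≥ 0} and ℤ_17^× = {x ∈ ℤ_17 : v_17(x) = 0}. Here v_17(3/23) = v_17(num) − v_17(den) = 0; compare against these criteria.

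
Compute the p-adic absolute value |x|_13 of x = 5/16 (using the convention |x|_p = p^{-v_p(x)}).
|5/16|_13 = 1

Step 1 — compute v_13(x) by factoring powers of 13 out of the numerator and denominator: v_13(5/16) = 0. Step 2 — apply |x|_p = p^{-v_p(x)} = 13^{0} = 1.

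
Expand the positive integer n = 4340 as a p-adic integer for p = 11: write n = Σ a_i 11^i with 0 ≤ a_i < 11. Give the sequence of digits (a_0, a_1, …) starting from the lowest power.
(a_0, a_1, …) = (6, 9, 2, 3)

Repeated division by 11 gives the digits low-to-high: 4340 = 6 + 9·11^1 + 2·11^2 + 3·11^3. Digit sequence: (6, 9, 2, 3).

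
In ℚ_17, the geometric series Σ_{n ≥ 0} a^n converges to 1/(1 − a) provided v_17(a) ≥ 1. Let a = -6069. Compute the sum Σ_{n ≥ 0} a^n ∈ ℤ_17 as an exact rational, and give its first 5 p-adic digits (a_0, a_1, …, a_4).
Σ a^n = 1/(1 − a) = 1/6070;  first 5 digits = (1, 0, 13, 15, 15)

v_17(a) = 2 ≥ 1, so the series converges in ℤ_17 to 1/(1 − a) = 1/(1 − (-6069)) = 1/6070. Expand this rational in ℤ_17: compute digits iteratively via d_i = x_i mod 17, x_{i+1} = (x_i − d_i)/17. The first 5 digits are (1, 0, 13, 15, 15).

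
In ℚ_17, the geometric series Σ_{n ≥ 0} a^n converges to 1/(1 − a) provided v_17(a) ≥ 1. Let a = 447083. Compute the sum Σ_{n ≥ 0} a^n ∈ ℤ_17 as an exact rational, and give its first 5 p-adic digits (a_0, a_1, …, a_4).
Σ a^n = 1/(1 − a) = -1/447082;  first 5 digits = (1, 0, 0, 6, 5)

v_17(a) = 3 ≥ 1, so the series converges in ℤ_17 to 1/(1 − a) = 1/(1 − 447083) = -1/447082. Expand this rational in ℤ_17: compute digits iteratively via d_i = x_i mod 17, x_{i+1} = (x_i − d_i)/17. The first 5 digits are (1, 0, 0, 6, 5).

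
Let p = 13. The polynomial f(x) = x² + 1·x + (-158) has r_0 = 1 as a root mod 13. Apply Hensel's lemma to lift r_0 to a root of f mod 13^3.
r_2 = 2081 (mod 2197)

Hensel: r_{i+1} = r_i − f(r_i)·(f′(r_i))^{-1} mod 13^{i+2}, f′(x) = 2x + 1. Iterate:
  r_0 = 1 (mod 13)
  r_1 = 53 (mod 169)
  r_2 = 2081 (mod 2197)
Final: r = 2081 satisfies f(r) ≡ 0 mod 13^3.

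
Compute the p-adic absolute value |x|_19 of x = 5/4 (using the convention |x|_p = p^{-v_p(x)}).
|5/4|_19 = 1

Step 1 — compute v_19(x) by factoring powers of 19 out of the numerator and denominator: v_19(5/4) = 0. Step 2 — apply |x|_p = p^{-v_p(x)} = 19^{0} = 1.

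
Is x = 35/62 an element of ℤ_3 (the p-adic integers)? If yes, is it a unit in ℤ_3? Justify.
x ∈ ℤ_3^× (unit); v_3(x) = 0

ℤ_3 = {x ∈ ℚ_3 : v_3(x) ≥ 0} and ℤ_3^× = {x ∈ ℤ_3 : v_3(x) = 0}. Here v_3(35/62) = v_3(num) − v_3(den) = 0; compare against these criteria.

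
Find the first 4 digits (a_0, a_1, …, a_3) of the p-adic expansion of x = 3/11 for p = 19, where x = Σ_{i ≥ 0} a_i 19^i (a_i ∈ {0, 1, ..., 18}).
(a_0, …, a_3) = (2, 12, 8, 3)

v_19(3/11) = 0 (numerator and denominator both coprime to 19), so x ∈ ℤ_19^×. Compute digits iteratively via a_i = x_i mod 19, x_{i+1} = (x_i − a_i)/19, with x_0 = x:
  x_0 = 3/11;  a_0 = 2;  x_1 = (x_0 − 2)/19 = -1/11
  x_1 = -1/11;  a_1 = 12;  x_2 = (x_1 − 12)/19 = -7/11
  x_2 = -7/11;  a_2 = 8;  x_3 = (x_2 − 8)/19 = -5/11
  x_3 = -5/11;  a_3 = 3;  x_4 = (x_3 − 3)/19 = -2/11
Digits: (2, 12, 8, 3).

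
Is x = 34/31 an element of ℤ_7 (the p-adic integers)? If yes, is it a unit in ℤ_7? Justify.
x ∈ ℤ_7^× (unit); v_7(x) = 0

ℤ_7 = {x ∈ ℚ_7 : v_7(x) ≥ 0} and ℤ_7^× = {x ∈ ℤ_7 : v_7(x) = 0}. Here v_7(34/31) = v_7(num) − v_7(den) = 0; compare against these criteria.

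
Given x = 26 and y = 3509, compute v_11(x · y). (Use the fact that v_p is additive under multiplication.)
v_11(91234) = 2

v_p(x) = 0 (factor: 26 = 11^0 · 26); v_p(y) = 2 (factor: 3509 = 11^2 · 29). Additivity: v_p(xy) = v_p(x) + v_p(y) = 0 + 2 = 2. (Direct check: xy = 91234 = 11^2 · (754).)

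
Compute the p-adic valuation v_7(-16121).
v_7(-16121) = 3

v_7(n) is the largest exponent k such that 7^k divides n. Factor out: -16121 = -7^3 · 47. (Sign doesn't affect v_p.) So v_7(-16121) = 3.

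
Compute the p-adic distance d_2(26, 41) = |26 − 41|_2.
d_2(26, 41) = 1

Step 1 — x − y = 26 − 41 = -15. Step 2 — v_2(-15) = 0 (factor: -15 = −(2^0 · 15); the sign does not affect v_p). Step 3 — |x − y|_2 = 2^{0} = 1.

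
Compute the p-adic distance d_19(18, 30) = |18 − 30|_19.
d_19(18, 30) = 1

Step 1 — x − y = 18 − 30 = -12. Step 2 — v_19(-12) = 0 (factor: -12 = −(19^0 · 12); the sign does not affect v_p). Step 3 — |x − y|_19 = 19^{0} = 1.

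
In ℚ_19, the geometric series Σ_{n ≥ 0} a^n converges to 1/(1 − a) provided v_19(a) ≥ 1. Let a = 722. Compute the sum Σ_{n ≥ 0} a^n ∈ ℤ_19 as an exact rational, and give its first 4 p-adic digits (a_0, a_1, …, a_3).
Σ a^n = 1/(1 − a) = -1/721;  first 4 digits = (1, 0, 2, 0)

v_19(a) = 2 ≥ 1, so the series converges in ℤ_19 to 1/(1 − a) = 1/(1 − 722) = -1/721. Expand this rational in ℤ_19: compute digits iteratively via d_i = x_i mod 19, x_{i+1} = (x_i − d_i)/19. The first 4 digits are (1, 0, 2, 0).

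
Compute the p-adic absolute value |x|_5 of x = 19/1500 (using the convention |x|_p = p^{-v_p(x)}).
|19/1500|_5 = 125

Step 1 — compute v_5(x) by factoring powers of 5 out of the numerator and denominator: v_5(19/1500) = -3. Step 2 — apply |x|_p = p^{-v_p(x)} = 5^{3} = 125.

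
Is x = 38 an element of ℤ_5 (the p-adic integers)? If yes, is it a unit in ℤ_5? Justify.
x ∈ ℤ_5^× (unit); v_5(x) = 0

ℤ_5 = {x ∈ ℚ_5 : v_5(x) ≥ 0} and ℤ_5^× = {x ∈ ℤ_5 : v_5(x) = 0}. Here v_5(38) = v_5(num) − v_5(den) = 0; compare against these criteria.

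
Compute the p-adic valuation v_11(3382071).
v_11(3382071) = 5

v_11(n) is the largest exponent k such that 11^k divides n. Factor out: 3382071 = 11^5 · 21. (Sign doesn't affect v_p.) So v_11(3382071) = 5.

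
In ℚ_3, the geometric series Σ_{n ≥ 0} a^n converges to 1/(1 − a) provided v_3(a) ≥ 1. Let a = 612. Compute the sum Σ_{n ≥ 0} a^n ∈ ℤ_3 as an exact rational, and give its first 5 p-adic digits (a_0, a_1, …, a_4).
Σ a^n = 1/(1 − a) = -1/611;  first 5 digits = (1, 0, 2, 1, 2)

v_3(a) = 2 ≥ 1, so the series converges in ℤ_3 to 1/(1 − a) = 1/(1 − 612) = -1/611. Expand this rational in ℤ_3: compute digits iteratively via d_i = x_i mod 3, x_{i+1} = (x_i − d_i)/3. The first 5 digits are (1, 0, 2, 1, 2).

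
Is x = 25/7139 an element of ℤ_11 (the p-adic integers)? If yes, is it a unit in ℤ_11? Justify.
x ∉ ℤ_11 (v_11(x) = -2 < 0)

ℤ_11 = {x ∈ ℚ_11 : v_11(x) ≥ 0} and ℤ_11^× = {x ∈ ℤ_11 : v_11(x) = 0}. Here v_11(25/7139) = v_11(num) − v_11(den) = -2; compare against these criteria.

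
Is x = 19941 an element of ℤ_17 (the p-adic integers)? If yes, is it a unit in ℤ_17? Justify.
x ∈ ℤ_17 but not a unit; v_17(x) = 2 > 0

ℤ_17 = {x ∈ ℚ_17 : v_17(x) ≥ 0} and ℤ_17^× = {x ∈ ℤ_17 : v_17(x) = 0}. Here v_17(19941) = v_17(num) − v_17(den) = 2; compare against these criteria.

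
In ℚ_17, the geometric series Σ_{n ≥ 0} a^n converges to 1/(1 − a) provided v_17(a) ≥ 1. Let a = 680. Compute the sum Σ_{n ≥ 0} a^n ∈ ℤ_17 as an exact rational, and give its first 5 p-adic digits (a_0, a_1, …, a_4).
Σ a^n = 1/(1 − a) = -1/679;  first 5 digits = (1, 6, 4, 4, 0)

v_17(a) = 1 ≥ 1, so the series converges in ℤ_17 to 1/(1 − a) = 1/(1 − 680) = -1/679. Expand this rational in ℤ_17: compute digits iteratively via d_i = x_i mod 17, x_{i+1} = (x_i − d_i)/17. The first 5 digits are (1, 6, 4, 4, 0).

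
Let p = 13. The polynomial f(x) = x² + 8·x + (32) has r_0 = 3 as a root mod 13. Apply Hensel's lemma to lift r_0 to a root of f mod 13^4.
r_3 = 952 (mod 28561)

Hensel: r_{i+1} = r_i − f(r_i)·(f′(r_i))^{-1} mod 13^{i+2}, f′(x) = 2x + 8. Iterate:
  r_0 = 3 (mod 13)
  r_1 = 107 (mod 169)
  r_2 = 952 (mod 2197)
  r_3 = 952 (mod 28561)
Final: r = 952 satisfies f(r) ≡ 0 mod 13^4.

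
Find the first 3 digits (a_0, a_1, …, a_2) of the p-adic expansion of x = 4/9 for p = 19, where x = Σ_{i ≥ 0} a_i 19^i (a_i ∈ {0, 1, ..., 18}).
(a_0, …, a_2) = (11, 10, 10)

v_19(4/9) = 0 (numerator and denominator both coprime to 19), so x ∈ ℤ_19^×. Compute digits iteratively via a_i = x_i mod 19, x_{i+1} = (x_i − a_i)/19, with x_0 = x:
  x_0 = 4/9;  a_0 = 11;  x_1 = (x_0 − 11)/19 = -5/9
  x_1 = -5/9;  a_1 = 10;  x_2 = (x_1 − 10)/19 = -5/9
  x_2 = -5/9;  a_2 = 10;  x_3 = (x_2 − 10)/19 = -5/9
Digits: (11, 10, 10).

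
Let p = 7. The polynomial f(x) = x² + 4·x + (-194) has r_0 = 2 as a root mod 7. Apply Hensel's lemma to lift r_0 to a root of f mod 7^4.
r_3 = 2144 (mod 2401)

Hensel: r_{i+1} = r_i − f(r_i)·(f′(r_i))^{-1} mod 7^{i+2}, f′(x) = 2x + 4. Iterate:
  r_0 = 2 (mod 7)
  r_1 = 37 (mod 49)
  r_2 = 86 (mod 343)
  r_3 = 2144 (mod 2401)
Final: r = 2144 satisfies f(r) ≡ 0 mod 7^4.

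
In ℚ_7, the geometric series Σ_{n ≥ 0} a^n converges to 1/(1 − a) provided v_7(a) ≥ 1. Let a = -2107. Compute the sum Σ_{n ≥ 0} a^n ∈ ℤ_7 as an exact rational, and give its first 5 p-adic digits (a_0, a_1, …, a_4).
Σ a^n = 1/(1 − a) = 1/2108;  first 5 digits = (1, 0, 6, 0, 0)

v_7(a) = 2 ≥ 1, so the series converges in ℤ_7 to 1/(1 − a) = 1/(1 − (-2107)) = 1/2108. Expand this rational in ℤ_7: compute digits iteratively via d_i = x_i mod 7, x_{i+1} = (x_i − d_i)/7. The first 5 digits are (1, 0, 6, 0, 0).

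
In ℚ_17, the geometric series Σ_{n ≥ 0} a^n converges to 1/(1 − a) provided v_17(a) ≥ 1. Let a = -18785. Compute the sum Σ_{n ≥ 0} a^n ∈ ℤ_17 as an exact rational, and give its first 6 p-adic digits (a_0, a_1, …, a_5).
Σ a^n = 1/(1 − a) = 1/18786;  first 6 digits = (1, 0, 3, 13, 8, 10)

v_17(a) = 2 ≥ 1, so the series converges in ℤ_17 to 1/(1 − a) = 1/(1 − (-18785)) = 1/18786. Expand this rational in ℤ_17: compute digits iteratively via d_i = x_i mod 17, x_{i+1} = (x_i − d_i)/17. The first 6 digits are (1, 0, 3, 13, 8, 10).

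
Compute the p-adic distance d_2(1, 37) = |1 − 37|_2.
d_2(1, 37) = 1/4

Step 1 — x − y = 1 − 37 = -36. Step 2 — v_2(-36) = 2 (factor: -36 = −(2^2 · 9); the sign does not affect v_p). Step 3 — |x − y|_2 = 2^{-2} = 1/4.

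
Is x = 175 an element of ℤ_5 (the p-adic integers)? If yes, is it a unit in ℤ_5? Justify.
x ∈ ℤ_5 but not a unit; v_5(x) = 2 > 0

ℤ_5 = {x ∈ ℚ_5 : v_5(x) ≥ 0} and ℤ_5^× = {x ∈ ℤ_5 : v_5(x) = 0}. Here v_5(175) = v_5(num) − v_5(den) = 2; compare against these criteria.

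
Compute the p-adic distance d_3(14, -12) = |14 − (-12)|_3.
d_3(14, -12) = 1

Step 1 — x − y = 14 − (-12) = 26. Step 2 — v_3(26) = 0 (factor: 26 = (3^0 · 26); the sign does not affect v_p). Step 3 — |x − y|_3 = 3^{0} = 1.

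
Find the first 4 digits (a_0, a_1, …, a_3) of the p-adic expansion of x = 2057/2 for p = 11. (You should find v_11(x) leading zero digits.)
(a_0, …, a_3) = (0, 0, 3, 6)

v_11(2057/2) = 2, so a_0 = ... = a_1 = 0. Factor out: x = 11^2 · u with u = 17/2 a unit in ℤ_11. Expand u iteratively via a_{v+i} = u_i mod 11, u_{i+1} = (u_i − a_{v+i})/11:
  u_0 = 17/2;  a_2 = 3;  u_1 = (u_0 − 3)/11 = 1/2
  u_1 = 1/2;  a_3 = 6;  u_2 = (u_1 − 6)/11 = -1/2
Digits: (0, 0, 3, 6).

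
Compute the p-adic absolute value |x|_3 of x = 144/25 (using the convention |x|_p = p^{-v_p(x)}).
|144/25|_3 = 1/9

Step 1 — compute v_3(x) by factoring powers of 3 out of the numerator and denominator: v_3(144/25) = 2. Step 2 — apply |x|_p = p^{-v_p(x)} = 3^{-2} = 1/9.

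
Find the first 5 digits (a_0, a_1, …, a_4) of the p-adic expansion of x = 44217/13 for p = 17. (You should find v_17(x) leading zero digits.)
(a_0, …, a_4) = (0, 0, 0, 2, 13)

v_17(44217/13) = 3, so a_0 = ... = a_2 = 0. Factor out: x = 17^3 · u with u = 9/13 a unit in ℤ_17. Expand u iteratively via a_{v+i} = u_i mod 17, u_{i+1} = (u_i − a_{v+i})/17:
  u_0 = 9/13;  a_3 = 2;  u_1 = (u_0 − 2)/17 = -1/13
  u_1 = -1/13;  a_4 = 13;  u_2 = (u_1 − 13)/17 = -10/13
Digits: (0, 0, 0, 2, 13).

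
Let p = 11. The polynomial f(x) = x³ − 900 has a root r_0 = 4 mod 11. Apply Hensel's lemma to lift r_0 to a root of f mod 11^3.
r_2 = 1302 (mod 1331)

Hensel: r_{i+1} = r_i − f(r_i)/f′(r_i) mod 11^{i+2}, where f′(x) = 3x². Iterate:
  r_0 = 4 (mod 11)
  r_1 = 92 (mod 121)
  r_2 = 1302 (mod 1331)
Final: r = 1302 with f(r) ≡ 0 mod 11^3.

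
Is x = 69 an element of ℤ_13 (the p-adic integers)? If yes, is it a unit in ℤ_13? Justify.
x ∈ ℤ_13^× (unit); v_13(x) = 0

ℤ_13 = {x ∈ ℚ_13 : v_13(x) ≥ 0} and ℤ_13^× = {x ∈ ℤ_13 : v_13(x) = 0}. Here v_13(69) = v_13(num) − v_13(den) = 0; compare against these criteria.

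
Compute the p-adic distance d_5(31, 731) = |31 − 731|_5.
d_5(31, 731) = 1/25

Step 1 — x − y = 31 − 731 = -700. Step 2 — v_5(-700) = 2 (factor: -700 = −(5^2 · 28); the sign does not affect v_p). Step 3 — |x − y|_5 = 5^{-2} = 1/25.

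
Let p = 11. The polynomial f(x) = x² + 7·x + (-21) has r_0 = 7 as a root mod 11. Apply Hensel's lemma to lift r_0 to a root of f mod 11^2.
r_1 = 84 (mod 121)

Hensel: r_{i+1} = r_i − f(r_i)·(f′(r_i))^{-1} mod 11^{i+2}, f′(x) = 2x + 7. Iterate:
  r_0 = 7 (mod 11)
  r_1 = 84 (mod 121)
Final: r = 84 satisfies f(r) ≡ 0 mod 11^2.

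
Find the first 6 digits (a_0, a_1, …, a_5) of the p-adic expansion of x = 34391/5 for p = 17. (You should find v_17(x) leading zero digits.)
(a_0, …, a_5) = (0, 0, 0, 15, 6, 3)

v_17(34391/5) = 3, so a_0 = ... = a_2 = 0. Factor out: x = 17^3 · u with u = 7/5 a unit in ℤ_17. Expand u iteratively via a_{v+i} = u_i mod 17, u_{i+1} = (u_i − a_{v+i})/17:
  u_0 = 7/5;  a_3 = 15;  u_1 = (u_0 − 15)/17 = -4/5
  u_1 = -4/5;  a_4 = 6;  u_2 = (u_1 − 6)/17 = -2/5
  u_2 = -2/5;  a_5 = 3;  u_3 = (u_2 − 3)/17 = -1/5
Digits: (0, 0, 0, 15, 6, 3).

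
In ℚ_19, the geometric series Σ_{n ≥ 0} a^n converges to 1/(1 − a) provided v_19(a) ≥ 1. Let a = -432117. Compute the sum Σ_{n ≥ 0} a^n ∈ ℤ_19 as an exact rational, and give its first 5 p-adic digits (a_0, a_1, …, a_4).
Σ a^n = 1/(1 − a) = 1/432118;  first 5 digits = (1, 0, 0, 13, 15)

v_19(a) = 3 ≥ 1, so the series converges in ℤ_19 to 1/(1 − a) = 1/(1 − (-432117)) = 1/432118. Expand this rational in ℤ_19: compute digits iteratively via d_i = x_i mod 19, x_{i+1} = (x_i − d_i)/19. The first 5 digits are (1, 0, 0, 13, 15).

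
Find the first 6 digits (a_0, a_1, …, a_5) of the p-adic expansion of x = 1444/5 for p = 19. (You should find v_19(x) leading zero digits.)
(a_0, …, a_5) = (0, 0, 16, 3, 15, 3)

v_19(1444/5) = 2, so a_0 = ... = a_1 = 0. Factor out: x = 19^2 · u with u = 4/5 a unit in ℤ_19. Expand u iteratively via a_{v+i} = u_i mod 19, u_{i+1} = (u_i − a_{v+i})/19:
  u_0 = 4/5;  a_2 = 16;  u_1 = (u_0 − 16)/19 = -4/5
  u_1 = -4/5;  a_3 = 3;  u_2 = (u_1 − 3)/19 = -1/5
  u_2 = -1/5;  a_4 = 15;  u_3 = (u_2 − 15)/19 = -4/5
  u_3 = -4/5;  a_5 = 3;  u_4 = (u_3 − 3)/19 = -1/5
Digits: (0, 0, 16, 3, 15, 3).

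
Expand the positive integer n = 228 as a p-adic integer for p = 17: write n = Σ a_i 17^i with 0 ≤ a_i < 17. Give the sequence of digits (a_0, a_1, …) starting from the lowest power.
(a_0, a_1, …) = (7, 13)

Repeated division by 17 gives the digits low-to-high: 228 = 7 + 13·17^1. Digit sequence: (7, 13).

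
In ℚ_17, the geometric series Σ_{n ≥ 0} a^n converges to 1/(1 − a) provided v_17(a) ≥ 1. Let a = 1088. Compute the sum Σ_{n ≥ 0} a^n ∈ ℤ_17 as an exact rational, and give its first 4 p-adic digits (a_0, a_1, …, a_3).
Σ a^n = 1/(1 − a) = -1/1087;  first 4 digits = (1, 13, 2, 7)

v_17(a) = 1 ≥ 1, so the series converges in ℤ_17 to 1/(1 − a) = 1/(1 − 1088) = -1/1087. Expand this rational in ℤ_17: compute digits iteratively via d_i = x_i mod 17, x_{i+1} = (x_i − d_i)/17. The first 4 digits are (1, 13, 2, 7).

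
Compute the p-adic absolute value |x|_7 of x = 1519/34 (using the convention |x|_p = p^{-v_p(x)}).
|1519/34|_7 = 1/49

Step 1 — compute v_7(x) by factoring powers of 7 out of the numerator and denominator: v_7(1519/34) = 2. Step 2 — apply |x|_p = p^{-v_p(x)} = 7^{-2} = 1/49.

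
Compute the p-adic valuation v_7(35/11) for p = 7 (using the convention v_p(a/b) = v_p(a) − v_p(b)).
v_7(35/11) = 1

Factor powers of 7 from the numerator and denominator of the reduced fraction: 35 = 7^1 · 5 and 11 = 7^0 · 11. Apply v_p(a/b) = v_p(a) − v_p(b): v_7(35/11) = 1 − 0 = 1.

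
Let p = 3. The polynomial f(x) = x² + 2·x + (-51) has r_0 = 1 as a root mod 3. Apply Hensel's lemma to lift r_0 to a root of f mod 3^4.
r_3 = 31 (mod 81)

Hensel: r_{i+1} = r_i − f(r_i)·(f′(r_i))^{-1} mod 3^{i+2}, f′(x) = 2x + 2. Iterate:
  r_0 = 1 (mod 3)
  r_1 = 4 (mod 9)
  r_2 = 4 (mod 27)
  r_3 = 31 (mod 81)
Final: r = 31 satisfies f(r) ≡ 0 mod 3^4.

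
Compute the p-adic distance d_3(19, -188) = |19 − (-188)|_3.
d_3(19, -188) = 1/9

Step 1 — x − y = 19 − (-188) = 207. Step 2 — v_3(207) = 2 (factor: 207 = (3^2 · 23); the sign does not affect v_p). Step 3 — |x − y|_3 = 3^{-2} = 1/9.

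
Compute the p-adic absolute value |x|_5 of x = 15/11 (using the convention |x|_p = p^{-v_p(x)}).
|15/11|_5 = 1/5

Step 1 — compute v_5(x) by factoring powers of 5 out of the numerator and denominator: v_5(15/11) = 1. Step 2 — apply |x|_p = p^{-v_p(x)} = 5^{-1} = 1/5.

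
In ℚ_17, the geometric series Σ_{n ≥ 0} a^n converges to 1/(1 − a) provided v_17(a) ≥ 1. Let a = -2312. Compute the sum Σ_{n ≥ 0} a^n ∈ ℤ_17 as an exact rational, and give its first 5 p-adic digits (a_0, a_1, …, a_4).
Σ a^n = 1/(1 − a) = 1/2313;  first 5 digits = (1, 0, 9, 16, 12)

v_17(a) = 2 ≥ 1, so the series converges in ℤ_17 to 1/(1 − a) = 1/(1 − (-2312)) = 1/2313. Expand this rational in ℤ_17: compute digits iteratively via d_i = x_i mod 17, x_{i+1} = (x_i − d_i)/17. The first 5 digits are (1, 0, 9, 16, 12).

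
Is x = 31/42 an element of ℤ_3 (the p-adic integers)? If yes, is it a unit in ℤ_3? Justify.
x ∉ ℤ_3 (v_3(x) = -1 < 0)

ℤ_3 = {x ∈ ℚ_3 : v_3(x) ≥ 0} and ℤ_3^× = {x ∈ ℤ_3 : v_3(x) = 0}. Here v_3(31/42) = v_3(num) − v_3(den) = -1; compare against these criteria.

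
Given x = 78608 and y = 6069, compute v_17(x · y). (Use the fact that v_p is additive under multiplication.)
v_17(477071952) = 5

v_p(x) = 3 (factor: 78608 = 17^3 · 16); v_p(y) = 2 (factor: 6069 = 17^2 · 21). Additivity: v_p(xy) = v_p(x) + v_p(y) = 3 + 2 = 5. (Direct check: xy = 477071952 = 17^5 · (336).)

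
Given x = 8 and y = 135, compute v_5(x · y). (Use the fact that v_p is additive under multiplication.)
v_5(1080) = 1

v_p(x) = 0 (factor: 8 = 5^0 · 8); v_p(y) = 1 (factor: 135 = 5^1 · 27). Additivity: v_p(xy) = v_p(x) + v_p(y) = 0 + 1 = 1. (Direct check: xy = 1080 = 5^1 · (216).)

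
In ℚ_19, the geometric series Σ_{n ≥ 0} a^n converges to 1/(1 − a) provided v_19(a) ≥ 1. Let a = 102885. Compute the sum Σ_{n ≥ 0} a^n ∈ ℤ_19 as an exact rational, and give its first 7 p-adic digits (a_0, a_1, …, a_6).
Σ a^n = 1/(1 − a) = -1/102884;  first 7 digits = (1, 0, 0, 15, 0, 0, 16)

v_19(a) = 3 ≥ 1, so the series converges in ℤ_19 to 1/(1 − a) = 1/(1 − 102885) = -1/102884. Expand this rational in ℤ_19: compute digits iteratively via d_i = x_i mod 19, x_{i+1} = (x_i − d_i)/19. The first 7 digits are (1, 0, 0, 15, 0, 0, 16).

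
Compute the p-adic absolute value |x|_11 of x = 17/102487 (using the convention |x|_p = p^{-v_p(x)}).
|17/102487|_11 = 14641

Step 1 — compute v_11(x) by factoring powers of 11 out of the numerator and denominator: v_11(17/102487) = -4. Step 2 — apply |x|_p = p^{-v_p(x)} = 11^{4} = 14641.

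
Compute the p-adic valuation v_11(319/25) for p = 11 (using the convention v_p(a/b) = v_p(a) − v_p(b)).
v_11(319/25) = 1

Factor powers of 11 from the numerator and denominator of the reduced fraction: 319 = 11^1 · 29 and 25 = 11^0 · 25. Apply v_p(a/b) = v_p(a) − v_p(b): v_11(319/25) = 1 − 0 = 1.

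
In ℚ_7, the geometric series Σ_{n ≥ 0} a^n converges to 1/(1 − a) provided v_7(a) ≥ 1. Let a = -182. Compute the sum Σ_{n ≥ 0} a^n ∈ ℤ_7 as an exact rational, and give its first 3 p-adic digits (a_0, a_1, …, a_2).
Σ a^n = 1/(1 − a) = 1/183;  first 3 digits = (1, 2, 0)

v_7(a) = 1 ≥ 1, so the series converges in ℤ_7 to 1/(1 − a) = 1/(1 − (-182)) = 1/183. Expand this rational in ℤ_7: compute digits iteratively via d_i = x_i mod 7, x_{i+1} = (x_i − d_i)/7. The first 3 digits are (1, 2, 0).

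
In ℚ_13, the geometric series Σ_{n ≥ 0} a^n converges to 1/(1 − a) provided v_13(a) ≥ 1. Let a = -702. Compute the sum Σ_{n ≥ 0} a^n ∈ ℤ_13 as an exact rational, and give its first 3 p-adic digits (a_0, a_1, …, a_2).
Σ a^n = 1/(1 − a) = 1/703;  first 3 digits = (1, 11, 12)

v_13(a) = 1 ≥ 1, so the series converges in ℤ_13 to 1/(1 − a) = 1/(1 − (-702)) = 1/703. Expand this rational in ℤ_13: compute digits iteratively via d_i = x_i mod 13, x_{i+1} = (x_i − d_i)/13. The first 3 digits are (1, 11, 12).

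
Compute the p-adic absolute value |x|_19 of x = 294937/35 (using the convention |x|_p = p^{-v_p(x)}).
|294937/35|_19 = 1/6859

Step 1 — compute v_19(x) by factoring powers of 19 out of the numerator and denominator: v_19(294937/35) = 3. Step 2 — apply |x|_p = p^{-v_p(x)} = 19^{-3} = 1/6859.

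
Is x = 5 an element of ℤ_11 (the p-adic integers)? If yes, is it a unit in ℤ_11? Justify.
x ∈ ℤ_11^× (unit); v_11(x) = 0

ℤ_11 = {x ∈ ℚ_11 : v_11(x) ≥ 0} and ℤ_11^× = {x ∈ ℤ_11 : v_11(x) = 0}. Here v_11(5) = v_11(num) − v_11(den) = 0; compare against these criteria.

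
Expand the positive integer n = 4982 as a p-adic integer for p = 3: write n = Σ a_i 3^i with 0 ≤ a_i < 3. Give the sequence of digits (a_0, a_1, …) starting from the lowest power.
(a_0, a_1, …) = (2, 1, 1, 1, 1, 2, 0, 2)

Repeated division by 3 gives the digits low-to-high: 4982 = 2 + 1·3^1 + 1·3^2 + 1·3^3 + 1·3^4 + 2·3^5 + 2·3^7. Digit sequence: (2, 1, 1, 1, 1, 2, 0, 2).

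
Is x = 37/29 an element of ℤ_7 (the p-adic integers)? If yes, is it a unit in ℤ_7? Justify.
x ∈ ℤ_7^× (unit); v_7(x) = 0

ℤ_7 = {x ∈ ℚ_7 : v_7(x) ≥ 0} and ℤ_7^× = {x ∈ ℤ_7 : v_7(x) = 0}. Here v_7(37/29) = v_7(num) − v_7(den) = 0; compare against these criteria.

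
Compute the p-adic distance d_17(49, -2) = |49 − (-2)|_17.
d_17(49, -2) = 1/17

Step 1 — x − y = 49 − (-2) = 51. Step 2 — v_17(51) = 1 (factor: 51 = (17^1 · 3); the sign does not affect v_p). Step 3 — |x − y|_17 = 17^{-1} = 1/17.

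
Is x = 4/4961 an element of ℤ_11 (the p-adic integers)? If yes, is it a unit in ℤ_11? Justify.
x ∉ ℤ_11 (v_11(x) = -2 < 0)

ℤ_11 = {x ∈ ℚ_11 : v_11(x) ≥ 0} and ℤ_11^× = {x ∈ ℤ_11 : v_11(x) = 0}. Here v_11(4/4961) = v_11(num) − v_11(den) = -2; compare against these criteria.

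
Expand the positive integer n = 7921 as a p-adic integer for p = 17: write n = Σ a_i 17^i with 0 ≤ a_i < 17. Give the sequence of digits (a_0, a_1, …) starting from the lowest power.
(a_0, a_1, …) = (16, 6, 10, 1)

Repeated division by 17 gives the digits low-to-high: 7921 = 16 + 6·17^1 + 10·17^2 + 1·17^3. Digit sequence: (16, 6, 10, 1).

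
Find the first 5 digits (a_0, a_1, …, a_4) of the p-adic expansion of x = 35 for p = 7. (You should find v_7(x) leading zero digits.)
(a_0, …, a_4) = (0, 5, 0, 0, 0)

v_7(35) = 1, so a_0 = ... = a_0 = 0. Factor out: x = 7^1 · u with u = 5 a unit in ℤ_7. Expand u iteratively via a_{v+i} = u_i mod 7, u_{i+1} = (u_i − a_{v+i})/7:
  u_0 = 5;  a_1 = 5;  u_1 = (u_0 − 5)/7 = 0
  u_1 = 0;  a_2 = 0;  u_2 = (u_1 − 0)/7 = 0
  u_2 = 0;  a_3 = 0;  u_3 = (u_2 − 0)/7 = 0
  u_3 = 0;  a_4 = 0;  u_4 = (u_3 − 0)/7 = 0
Digits: (0, 5, 0, 0, 0).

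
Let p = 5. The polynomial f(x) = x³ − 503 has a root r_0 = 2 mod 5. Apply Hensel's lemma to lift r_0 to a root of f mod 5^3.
r_2 = 87 (mod 125)

Hensel: r_{i+1} = r_i − f(r_i)/f′(r_i) mod 5^{i+2}, where f′(x) = 3x². Iterate:
  r_0 = 2 (mod 5)
  r_1 = 12 (mod 25)
  r_2 = 87 (mod 125)
Final: r = 87 with f(r) ≡ 0 mod 5^3.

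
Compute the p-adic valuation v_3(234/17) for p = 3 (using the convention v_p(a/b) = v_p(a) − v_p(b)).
v_3(234/17) = 2

Factor powers of 3 from the numerator and denominator of the reduced fraction: 234 = 3^2 · 26 and 17 = 3^0 · 17. Apply v_p(a/b) = v_p(a) − v_p(b): v_3(234/17) = 2 − 0 = 2.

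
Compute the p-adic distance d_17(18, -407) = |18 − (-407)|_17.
d_17(18, -407) = 1/17

Step 1 — x − y = 18 − (-407) = 425. Step 2 — v_17(425) = 1 (factor: 425 = (17^1 · 25); the sign does not affect v_p). Step 3 — |x − y|_17 = 17^{-1} = 1/17.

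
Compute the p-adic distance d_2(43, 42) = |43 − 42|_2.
d_2(43, 42) = 1

Step 1 — x − y = 43 − 42 = 1. Step 2 — v_2(1) = 0 (factor: 1 = (2^0 · 1); the sign does not affect v_p). Step 3 — |x − y|_2 = 2^{0} = 1.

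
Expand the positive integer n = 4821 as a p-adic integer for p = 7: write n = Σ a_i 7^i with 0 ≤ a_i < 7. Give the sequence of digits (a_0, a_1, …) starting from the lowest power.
(a_0, a_1, …) = (5, 2, 0, 0, 2)

Repeated division by 7 gives the digits low-to-high: 4821 = 5 + 2·7^1 + 2·7^4. Digit sequence: (5, 2, 0, 0, 2).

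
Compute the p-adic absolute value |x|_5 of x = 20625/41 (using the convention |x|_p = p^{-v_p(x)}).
|20625/41|_5 = 1/625

Step 1 — compute v_5(x) by factoring powers of 5 out of the numerator and denominator: v_5(20625/41) = 4. Step 2 — apply |x|_p = p^{-v_p(x)} = 5^{-4} = 1/625.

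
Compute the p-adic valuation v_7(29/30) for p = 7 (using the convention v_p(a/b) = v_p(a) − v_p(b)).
v_7(29/30) = 0

Factor powers of 7 from the numerator and denominator of the reduced fraction: 29 = 7^0 · 29 and 30 = 7^0 · 30. Apply v_p(a/b) = v_p(a) − v_p(b): v_7(29/30) = 0 − 0 = 0.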